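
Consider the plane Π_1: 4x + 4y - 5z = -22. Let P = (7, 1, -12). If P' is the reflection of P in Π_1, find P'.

(-9, -15, 8)

λ = (n·P − d)/|n|² = (92 − (-22))/57 = 2.
Reflection = P − 2λn = (7, 1, -12) − 4·(4, 4, -5) = (-9, -15, 8).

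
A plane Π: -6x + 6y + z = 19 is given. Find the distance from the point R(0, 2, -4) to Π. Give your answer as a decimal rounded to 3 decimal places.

1.287

n·R − d = (-6)·(0) + (6)·(2) + (1)·(-4) − 19 = -11; |n| = √73.
Distance = |-11| / √73 = 11/√73 ≈ 1.287.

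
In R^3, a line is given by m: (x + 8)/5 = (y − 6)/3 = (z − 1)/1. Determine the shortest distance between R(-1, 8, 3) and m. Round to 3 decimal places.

2.042

m has direction (5, 3, 1) through (-8, 6, 1).
Taking (-8, 6, 1) on m with direction v = (5, 3, 1): w = R − (-8, 6, 1) = (7, 2, 2), and w × v = (-4, 3, 11).
Distance = |w × v| / |v| = √146 / √35 ≈ 2.042.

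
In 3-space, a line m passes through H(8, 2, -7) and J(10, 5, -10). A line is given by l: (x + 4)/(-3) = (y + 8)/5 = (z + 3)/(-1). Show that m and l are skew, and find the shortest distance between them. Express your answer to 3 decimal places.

A direction vector for m is J − H = (2, 3, -3).
l has direction (-3, 5, -1) through (-4, -8, -3).
Common perpendicular direction n = (2, 3, -3) × (-3, 5, -1) = (12, 11, 19).
With w = (-4, -8, -3) − (8, 2, -7) = (-12, -10, 4), w · n = -178.
Since n ≠ 0 the lines are not parallel, and w · n = -178 ≠ 0 so they do not intersect; hence they are skew.
Distance = |w · n| / |n| = |-178| / √626 ≈ 7.114.

7.114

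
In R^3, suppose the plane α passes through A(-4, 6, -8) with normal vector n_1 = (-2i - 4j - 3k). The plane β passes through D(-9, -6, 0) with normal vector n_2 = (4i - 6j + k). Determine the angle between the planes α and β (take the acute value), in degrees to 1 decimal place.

70.6

α: n_1·r = n_1·A gives -2x - 4y - 3z = 8.
β: n_2·r = n_2·D gives 4x - 6y + z = 0.
cos θ = |n₁·n₂| / (|n₁||n₂|) = |13| / (√29 · √53).
θ = arccos(0.33159) ≈ 70.6°.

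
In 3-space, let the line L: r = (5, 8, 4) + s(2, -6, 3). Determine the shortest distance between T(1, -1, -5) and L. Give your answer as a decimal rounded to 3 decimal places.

Taking (5, 8, 4) on L with direction v = (2, -6, 3): w = T − (5, 8, 4) = (-4, -9, -9), and w × v = (-81, -6, 42).
Distance = |w × v| / |v| = √8361 / √49 ≈ 13.063.

13.063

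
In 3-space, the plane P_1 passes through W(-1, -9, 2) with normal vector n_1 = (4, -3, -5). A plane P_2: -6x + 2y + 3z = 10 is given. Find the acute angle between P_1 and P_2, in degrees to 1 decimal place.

24.6

P_1: n_1·r = n_1·W gives 4x - 3y - 5z = 13.
cos θ = |n₁·n₂| / (|n₁||n₂|) = |-45| / (√50 · √49).
θ = arccos(0.90914) ≈ 24.6°.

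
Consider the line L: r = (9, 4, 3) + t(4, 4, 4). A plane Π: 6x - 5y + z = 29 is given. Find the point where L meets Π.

Substitute r = (9, 4, 3) + t(4, 4, 4) into the plane: 37 + 8t = 29, so t = -1.
Intersection: (9, 4, 3) + (-1)·(4, 4, 4) = (5, 0, -1).

(5, 0, -1)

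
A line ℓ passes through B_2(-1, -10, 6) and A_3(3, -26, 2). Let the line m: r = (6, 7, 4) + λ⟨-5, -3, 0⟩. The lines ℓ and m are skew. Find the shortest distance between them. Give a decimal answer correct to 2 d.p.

A direction vector for ℓ is A_3 − B_2 = (4, -16, -4).
Common perpendicular direction n = (4, -16, -4) × (-5, -3, 0) = (-12, 20, -92).
With w = (6, 7, 4) − (-1, -10, 6) = (7, 17, -2), w · n = 440.
Distance = |w · n| / |n| = |440| / √9008 ≈ 4.64.

4.64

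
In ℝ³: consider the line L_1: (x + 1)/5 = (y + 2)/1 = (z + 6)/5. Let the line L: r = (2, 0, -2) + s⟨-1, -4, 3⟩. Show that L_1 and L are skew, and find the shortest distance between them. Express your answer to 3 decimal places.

1.309

L_1 has direction (5, 1, 5) through (-1, -2, -6).
Common perpendicular direction n = (5, 1, 5) × (-1, -4, 3) = (23, -20, -19).
With w = (2, 0, -2) − (-1, -2, -6) = (3, 2, 4), w · n = -47.
Since n ≠ 0 the lines are not parallel, and w · n = -47 ≠ 0 so they do not intersect; hence they are skew.
Distance = |w · n| / |n| = |-47| / √1290 ≈ 1.309.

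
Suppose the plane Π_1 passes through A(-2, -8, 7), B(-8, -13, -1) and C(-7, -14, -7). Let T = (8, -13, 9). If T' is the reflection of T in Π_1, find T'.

(0, 3, 5)

AB = (-6, -5, -8), AC = (-5, -6, -14); a normal to Π_1 is AB × AC = (22, -44, 11).
Using A: Π_1 has equation 22x - 44y + 11z = 385.
λ = (n·T − d)/|n|² = (847 − 385)/2541 = 2/11.
Reflection = T − 2λn = (8, -13, 9) − (4/11)·(22, -44, 11) = (0, 3, 5).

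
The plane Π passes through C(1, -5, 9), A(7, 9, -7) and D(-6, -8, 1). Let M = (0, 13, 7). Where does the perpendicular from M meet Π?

(8, 5, 3)

CA = (6, 14, -16), CD = (-7, -3, -8); a normal to Π is CA × CD = (-160, 160, 80).
Using C: Π has equation -160x + 160y + 80z = -240.
Foot = M − λn with λ = (n·M − d)/|n|² = (2640 − (-240))/57600 = 1/20.
Foot = (0, 13, 7) − (1/20)·(-160, 160, 80) = (8, 5, 3).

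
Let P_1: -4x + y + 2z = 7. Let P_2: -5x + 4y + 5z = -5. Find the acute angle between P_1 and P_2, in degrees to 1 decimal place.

24.0

cos θ = |n₁·n₂| / (|n₁||n₂|) = |34| / (√21 · √66).
θ = arccos(0.91327) ≈ 24.0°.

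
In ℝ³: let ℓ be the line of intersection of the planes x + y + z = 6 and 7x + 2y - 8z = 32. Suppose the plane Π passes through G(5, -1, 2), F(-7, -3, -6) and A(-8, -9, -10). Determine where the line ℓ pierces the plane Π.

(8, -4, 2)

Direction of ℓ: (1, 1, 1) × (7, 2, -8) = (-10, 15, -5).
A point on ℓ: solving the two plane equations with x = 14 gives (14, -13, 5).
GF = (-12, -2, -8), GA = (-13, -8, -12); a normal to Π is GF × GA = (-40, -40, 70).
Using G: Π has equation -40x - 40y + 70z = -20.
Substitute r = (14, -13, 5) + t(-10, 15, -5) into the plane: 310 + (-550)t = -20, so t = 3/5.
Intersection: (14, -13, 5) + (3/5)·(-10, 15, -5) = (8, -4, 2).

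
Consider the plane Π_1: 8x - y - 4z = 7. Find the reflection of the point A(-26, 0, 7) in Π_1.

λ = (n·A − d)/|n|² = (-236 − 7)/81 = -3.
Reflection = A − 2λn = (-26, 0, 7) − (-6)·(8, -1, -4) = (22, -6, -17).

(22, -6, -17)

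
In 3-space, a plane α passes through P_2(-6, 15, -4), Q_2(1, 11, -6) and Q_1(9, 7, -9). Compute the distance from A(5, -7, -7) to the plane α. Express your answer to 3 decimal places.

P_2Q_2 = (7, -4, -2), P_2Q_1 = (15, -8, -5); a normal to α is P_2Q_2 × P_2Q_1 = (4, 5, 4).
Using P_2: α has equation 4x + 5y + 4z = 35.
n·A − d = (4)·(5) + (5)·(-7) + (4)·(-7) − 35 = -78; |n| = √57.
Distance = |-78| / √57 = 78/√57 ≈ 10.331.

10.331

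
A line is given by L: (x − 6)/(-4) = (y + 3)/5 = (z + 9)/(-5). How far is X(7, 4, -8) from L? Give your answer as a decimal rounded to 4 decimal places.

L has direction (-4, 5, -5) through (6, -3, -9).
Taking (6, -3, -9) on L with direction v = (-4, 5, -5): w = X − (6, -3, -9) = (1, 7, 1), and w × v = (-40, 1, 33).
Distance = |w × v| / |v| = √2690 / √66 ≈ 6.3842.

6.3842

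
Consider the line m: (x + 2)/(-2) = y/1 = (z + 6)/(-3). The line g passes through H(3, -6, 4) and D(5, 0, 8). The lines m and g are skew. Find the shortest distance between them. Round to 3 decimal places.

1.606

m has direction (-2, 1, -3) through (-2, 0, -6).
A direction vector for g is D − H = (2, 6, 4).
Common perpendicular direction n = (-2, 1, -3) × (2, 6, 4) = (22, 2, -14).
With w = (3, -6, 4) − (-2, 0, -6) = (5, -6, 10), w · n = -42.
Distance = |w · n| / |n| = |-42| / √684 ≈ 1.606.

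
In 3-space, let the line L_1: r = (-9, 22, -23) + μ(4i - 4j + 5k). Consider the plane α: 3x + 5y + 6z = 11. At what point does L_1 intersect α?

(3, 10, -8)

Substitute r = (-9, 22, -23) + t(4, -4, 5) into the plane: -55 + 22t = 11, so t = 3.
Intersection: (-9, 22, -23) + 3·(4, -4, 5) = (3, 10, -8).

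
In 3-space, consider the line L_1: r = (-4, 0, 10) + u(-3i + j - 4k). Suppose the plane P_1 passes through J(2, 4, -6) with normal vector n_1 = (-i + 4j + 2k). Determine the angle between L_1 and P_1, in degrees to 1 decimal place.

P_1: n_1·r = n_1·J gives -x + 4y + 2z = 2.
sin θ = |n·v| / (|n||v|) = |-1| / (√21 · √26) = 0.04280.
θ ≈ 2.5°.

2.5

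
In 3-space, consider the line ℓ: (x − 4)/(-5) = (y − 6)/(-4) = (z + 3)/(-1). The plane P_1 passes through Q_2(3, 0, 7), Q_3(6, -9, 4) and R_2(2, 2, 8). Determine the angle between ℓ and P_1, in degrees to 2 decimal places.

ℓ has direction (-5, -4, -1) through (4, 6, -3).
Q_2Q_3 = (3, -9, -3), Q_2R_2 = (-1, 2, 1); a normal to P_1 is Q_2Q_3 × Q_2R_2 = (-3, 0, -3).
Using Q_2: P_1 has equation -3x - 3z = -30.
sin θ = |n·v| / (|n||v|) = |18| / (√18 · √42) = 0.65465.
θ ≈ 40.89°.

40.89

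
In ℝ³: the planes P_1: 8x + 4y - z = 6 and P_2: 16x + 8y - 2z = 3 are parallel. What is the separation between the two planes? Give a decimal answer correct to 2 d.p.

Rescale P_2 by 1/2: 8x + 4y - z = 3/2. Then distance = |6 − (3/2)| / √81 ≈ 0.50.

0.50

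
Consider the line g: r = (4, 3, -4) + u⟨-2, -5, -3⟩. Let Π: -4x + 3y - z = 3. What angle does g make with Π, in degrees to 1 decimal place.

sin θ = |n·v| / (|n||v|) = |-4| / (√26 · √38) = 0.12726.
θ ≈ 7.3°.

7.3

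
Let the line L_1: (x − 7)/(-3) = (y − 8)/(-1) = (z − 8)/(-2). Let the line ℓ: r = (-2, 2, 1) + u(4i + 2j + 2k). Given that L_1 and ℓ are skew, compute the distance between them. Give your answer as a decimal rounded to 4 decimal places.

L_1 has direction (-3, -1, -2) through (7, 8, 8).
Common perpendicular direction n = (-3, -1, -2) × (4, 2, 2) = (2, -2, -2).
With w = (-2, 2, 1) − (7, 8, 8) = (-9, -6, -7), w · n = 8.
Distance = |w · n| / |n| = |8| / √12 ≈ 2.3094.

2.3094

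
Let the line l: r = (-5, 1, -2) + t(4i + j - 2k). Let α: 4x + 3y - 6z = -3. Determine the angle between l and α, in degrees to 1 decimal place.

sin θ = |n·v| / (|n||v|) = |31| / (√61 · √21) = 0.86614.
θ ≈ 60.0°.

60.0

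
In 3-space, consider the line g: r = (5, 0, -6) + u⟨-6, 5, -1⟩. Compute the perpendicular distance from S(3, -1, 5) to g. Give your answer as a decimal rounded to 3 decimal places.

11.213

Taking (5, 0, -6) on g with direction v = (-6, 5, -1): w = S − (5, 0, -6) = (-2, -1, 11), and w × v = (-54, -68, -16).
Distance = |w × v| / |v| = √7796 / √62 ≈ 11.213.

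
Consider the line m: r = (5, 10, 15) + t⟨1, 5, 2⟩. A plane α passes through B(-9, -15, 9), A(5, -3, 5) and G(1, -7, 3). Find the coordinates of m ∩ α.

BA = (14, 12, -4), BG = (10, 8, -6); a normal to α is BA × BG = (-40, 44, -8).
Using B: α has equation -40x + 44y - 8z = -372.
Substitute r = (5, 10, 15) + t(1, 5, 2) into the plane: 120 + 164t = -372, so t = -3.
Intersection: (5, 10, 15) + (-3)·(1, 5, 2) = (2, -5, 9).

(2, -5, 9)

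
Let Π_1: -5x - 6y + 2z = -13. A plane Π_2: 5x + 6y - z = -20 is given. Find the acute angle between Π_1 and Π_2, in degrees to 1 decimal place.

cos θ = |n₁·n₂| / (|n₁||n₂|) = |-63| / (√65 · √62).
θ = arccos(0.99240) ≈ 7.1°.

7.1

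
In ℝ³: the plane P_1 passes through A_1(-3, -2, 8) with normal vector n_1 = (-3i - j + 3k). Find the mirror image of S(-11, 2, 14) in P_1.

P_1: n_1·r = n_1·A_1 gives -3x - y + 3z = 35.
λ = (n·S − d)/|n|² = (73 − 35)/19 = 2.
Reflection = S − 2λn = (-11, 2, 14) − 4·(-3, -1, 3) = (1, 6, 2).

(1, 6, 2)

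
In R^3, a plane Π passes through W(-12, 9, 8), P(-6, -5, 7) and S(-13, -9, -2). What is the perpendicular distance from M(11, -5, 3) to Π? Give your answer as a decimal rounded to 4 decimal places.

WP = (6, -14, -1), WS = (-1, -18, -10); a normal to Π is WP × WS = (122, 61, -122).
Using W: Π has equation 122x + 61y - 122z = -1891.
n·M − d = (122)·(11) + (61)·(-5) + (-122)·(3) − (-1891) = 2562; |n| = √33489.
Distance = |2562| / √33489 = 2562/√33489 ≈ 14.0000.

14.0000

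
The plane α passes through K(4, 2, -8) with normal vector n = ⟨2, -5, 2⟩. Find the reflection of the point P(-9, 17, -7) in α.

α: n·r = n·K gives 2x - 5y + 2z = -18.
λ = (n·P − d)/|n|² = (-117 − (-18))/33 = -3.
Reflection = P − 2λn = (-9, 17, -7) − (-6)·(2, -5, 2) = (3, -13, 5).

(3, -13, 5)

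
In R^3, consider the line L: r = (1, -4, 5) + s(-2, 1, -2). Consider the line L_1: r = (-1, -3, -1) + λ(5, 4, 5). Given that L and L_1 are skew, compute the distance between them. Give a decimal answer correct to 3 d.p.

Common perpendicular direction n = (-2, 1, -2) × (5, 4, 5) = (13, 0, -13).
With w = (-1, -3, -1) − (1, -4, 5) = (-2, 1, -6), w · n = 52.
Distance = |w · n| / |n| = |52| / √338 ≈ 2.828.

2.828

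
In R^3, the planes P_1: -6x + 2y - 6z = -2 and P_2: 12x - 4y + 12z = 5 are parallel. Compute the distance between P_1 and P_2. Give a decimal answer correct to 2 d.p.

Rescale P_2 by 1/(-2): -6x + 2y - 6z = -5/2. Then distance = |-2 − (-5/2)| / √76 ≈ 0.06.

0.06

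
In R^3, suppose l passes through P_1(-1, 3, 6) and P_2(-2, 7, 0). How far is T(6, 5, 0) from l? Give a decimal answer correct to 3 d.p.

A direction vector for l is P_2 − P_1 = (-1, 4, -6).
Taking (-1, 3, 6) on l with direction v = (-1, 4, -6): w = T − (-1, 3, 6) = (7, 2, -6), and w × v = (12, 48, 30).
Distance = |w × v| / |v| = √3348 / √53 ≈ 7.948.

7.948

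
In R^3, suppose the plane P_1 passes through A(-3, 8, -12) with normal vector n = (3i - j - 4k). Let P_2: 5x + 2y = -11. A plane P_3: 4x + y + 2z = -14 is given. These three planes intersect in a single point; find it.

(1, -8, -5)

P_1: n·r = n·A gives 3x - y - 4z = 31.
Solving the 3×3 linear system 3x - y - 4z = 31, 5x + 2y = -11, 4x + y + 2z = -14 (e.g. by elimination or Cramer's rule, determinant = 34) gives (1, -8, -5).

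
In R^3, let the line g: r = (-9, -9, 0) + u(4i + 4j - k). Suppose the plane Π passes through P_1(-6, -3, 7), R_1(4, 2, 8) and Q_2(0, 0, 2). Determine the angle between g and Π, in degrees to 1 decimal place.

P_1R_1 = (10, 5, 1), P_1Q_2 = (6, 3, -5); a normal to Π is P_1R_1 × P_1Q_2 = (-28, 56, 0).
Using P_1: Π has equation -28x + 56y = 0.
sin θ = |n·v| / (|n||v|) = |112| / (√3920 · √33) = 0.31140.
θ ≈ 18.1°.

18.1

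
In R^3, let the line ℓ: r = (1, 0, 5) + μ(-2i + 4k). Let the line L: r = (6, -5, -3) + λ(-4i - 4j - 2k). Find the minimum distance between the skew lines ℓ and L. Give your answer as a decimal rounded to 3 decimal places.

Common perpendicular direction n = (-2, 0, 4) × (-4, -4, -2) = (16, -20, 8).
With w = (6, -5, -3) − (1, 0, 5) = (5, -5, -8), w · n = 116.
Distance = |w · n| / |n| = |116| / √720 ≈ 4.323.

4.323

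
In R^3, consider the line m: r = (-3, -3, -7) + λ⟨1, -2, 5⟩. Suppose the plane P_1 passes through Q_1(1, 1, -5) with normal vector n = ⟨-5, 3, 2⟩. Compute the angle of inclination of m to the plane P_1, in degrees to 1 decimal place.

P_1: n·r = n·Q_1 gives -5x + 3y + 2z = -12.
sin θ = |n·v| / (|n||v|) = |-1| / (√38 · √30) = 0.02962.
θ ≈ 1.7°.

1.7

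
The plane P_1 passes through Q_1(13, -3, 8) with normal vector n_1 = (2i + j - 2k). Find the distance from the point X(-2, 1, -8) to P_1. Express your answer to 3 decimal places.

P_1: n_1·r = n_1·Q_1 gives 2x + y - 2z = 7.
n·X − d = (2)·(-2) + (1)·(1) + (-2)·(-8) − 7 = 6; |n| = √9.
Distance = |6| / √9 = 6/√9 ≈ 2.000.

2.000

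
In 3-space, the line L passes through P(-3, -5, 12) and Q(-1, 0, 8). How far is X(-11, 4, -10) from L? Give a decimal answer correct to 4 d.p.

18.0222

A direction vector for L is Q − P = (2, 5, -4).
Taking (-3, -5, 12) on L with direction v = (2, 5, -4): w = X − (-3, -5, 12) = (-8, 9, -22), and w × v = (74, -76, -58).
Distance = |w × v| / |v| = √14616 / √45 ≈ 18.0222.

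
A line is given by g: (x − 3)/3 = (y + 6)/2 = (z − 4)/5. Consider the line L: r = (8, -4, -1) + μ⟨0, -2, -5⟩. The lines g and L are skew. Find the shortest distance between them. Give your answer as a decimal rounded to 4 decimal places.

3.7139

g has direction (3, 2, 5) through (3, -6, 4).
Common perpendicular direction n = (3, 2, 5) × (0, -2, -5) = (0, 15, -6).
With w = (8, -4, -1) − (3, -6, 4) = (5, 2, -5), w · n = 60.
Distance = |w · n| / |n| = |60| / √261 ≈ 3.7139.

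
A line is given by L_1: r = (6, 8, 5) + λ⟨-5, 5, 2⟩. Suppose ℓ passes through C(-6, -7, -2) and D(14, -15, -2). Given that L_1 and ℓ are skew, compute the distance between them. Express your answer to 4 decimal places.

A direction vector for ℓ is D − C = (20, -8, 0).
Common perpendicular direction n = (-5, 5, 2) × (20, -8, 0) = (16, 40, -60).
With w = (-6, -7, -2) − (6, 8, 5) = (-12, -15, -7), w · n = -372.
Distance = |w · n| / |n| = |-372| / √5456 ≈ 5.0362.

5.0362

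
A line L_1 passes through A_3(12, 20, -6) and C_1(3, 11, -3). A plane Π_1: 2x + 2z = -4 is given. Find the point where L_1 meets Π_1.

A direction vector for L_1 is C_1 − A_3 = (-9, -9, 3).
Substitute r = (12, 20, -6) + t(-9, -9, 3) into the plane: 12 + (-12)t = -4, so t = 4/3.
Intersection: (12, 20, -6) + (4/3)·(-9, -9, 3) = (0, 8, -2).

(0, 8, -2)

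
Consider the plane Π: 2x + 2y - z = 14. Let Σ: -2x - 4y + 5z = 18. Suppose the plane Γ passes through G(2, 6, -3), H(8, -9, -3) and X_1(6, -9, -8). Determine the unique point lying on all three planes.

(8, 4, 10)

GH = (6, -15, 0), GX_1 = (4, -15, -5); a normal to Γ is GH × GX_1 = (75, 30, -30).
Using G: Γ has equation 75x + 30y - 30z = 420.
Solving the 3×3 linear system 2x + 2y - z = 14, -2x - 4y + 5z = 18, 75x + 30y - 30z = 420 (e.g. by elimination or Cramer's rule, determinant = 330) gives (8, 4, 10).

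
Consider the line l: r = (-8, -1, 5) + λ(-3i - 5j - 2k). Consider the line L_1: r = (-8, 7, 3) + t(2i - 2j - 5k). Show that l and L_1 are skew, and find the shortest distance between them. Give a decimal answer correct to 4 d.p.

5.6569

Common perpendicular direction n = (-3, -5, -2) × (2, -2, -5) = (21, -19, 16).
With w = (-8, 7, 3) − (-8, -1, 5) = (0, 8, -2), w · n = -184.
Since n ≠ 0 the lines are not parallel, and w · n = -184 ≠ 0 so they do not intersect; hence they are skew.
Distance = |w · n| / |n| = |-184| / √1058 ≈ 5.6569.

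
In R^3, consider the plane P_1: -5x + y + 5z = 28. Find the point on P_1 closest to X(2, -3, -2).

(-3, -2, 3)

Foot = X − λn with λ = (n·X − d)/|n|² = (-23 − 28)/51 = -1.
Foot = (2, -3, -2) − (-1)·(-5, 1, 5) = (-3, -2, 3).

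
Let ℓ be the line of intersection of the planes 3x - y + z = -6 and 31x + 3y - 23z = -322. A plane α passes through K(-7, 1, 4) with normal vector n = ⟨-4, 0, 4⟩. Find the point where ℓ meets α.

Direction of ℓ: (3, -1, 1) × (31, 3, -23) = (20, 100, 40).
A point on ℓ: solving the two plane equations with x = -10 gives (-10, -27, -3).
α: n·r = n·K gives -4x + 4z = 44.
Substitute r = (-10, -27, -3) + t(20, 100, 40) into the plane: 28 + 80t = 44, so t = 1/5.
Intersection: (-10, -27, -3) + (1/5)·(20, 100, 40) = (-6, -7, 5).

(-6, -7, 5)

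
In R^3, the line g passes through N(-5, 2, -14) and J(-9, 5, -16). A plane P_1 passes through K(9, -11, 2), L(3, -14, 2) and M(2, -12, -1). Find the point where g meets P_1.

(3, -4, -10)

A direction vector for g is J − N = (-4, 3, -2).
KL = (-6, -3, 0), KM = (-7, -1, -3); a normal to P_1 is KL × KM = (9, -18, -15).
Using K: P_1 has equation 9x - 18y - 15z = 249.
Substitute r = (-5, 2, -14) + t(-4, 3, -2) into the plane: 129 + (-60)t = 249, so t = -2.
Intersection: (-5, 2, -14) + (-2)·(-4, 3, -2) = (3, -4, -10).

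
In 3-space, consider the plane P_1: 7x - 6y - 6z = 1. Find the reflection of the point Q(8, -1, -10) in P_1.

(-6, 11, 2)

λ = (n·Q − d)/|n|² = (122 − 1)/121 = 1.
Reflection = Q − 2λn = (8, -1, -10) − 2·(7, -6, -6) = (-6, 11, 2).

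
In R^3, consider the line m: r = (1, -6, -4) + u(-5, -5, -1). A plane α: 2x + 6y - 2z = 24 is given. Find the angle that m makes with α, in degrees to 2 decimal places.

sin θ = |n·v| / (|n||v|) = |-38| / (√44 · √51) = 0.80218.
θ ≈ 53.34°.

53.34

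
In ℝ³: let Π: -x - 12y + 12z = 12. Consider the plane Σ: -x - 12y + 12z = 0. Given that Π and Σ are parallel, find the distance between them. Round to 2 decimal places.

0.71

Same normal n = (-1, -12, 12) with |n| = √289; distance = |12 − 0| / |n| = 12/√289 ≈ 0.71.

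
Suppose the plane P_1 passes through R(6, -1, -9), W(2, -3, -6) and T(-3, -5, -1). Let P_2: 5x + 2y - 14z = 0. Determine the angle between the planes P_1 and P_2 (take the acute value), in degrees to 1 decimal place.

79.7

RW = (-4, -2, 3), RT = (-9, -4, 8); a normal to P_1 is RW × RT = (-4, 5, -2).
Using R: P_1 has equation -4x + 5y - 2z = -11.
cos θ = |n₁·n₂| / (|n₁||n₂|) = |18| / (√45 · √225).
θ = arccos(0.17889) ≈ 79.7°.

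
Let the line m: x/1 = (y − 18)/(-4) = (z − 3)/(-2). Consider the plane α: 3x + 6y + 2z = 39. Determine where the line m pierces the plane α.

(3, 6, -3)

m has direction (1, -4, -2) through (0, 18, 3).
Substitute r = (0, 18, 3) + t(1, -4, -2) into the plane: 114 + (-25)t = 39, so t = 3.
Intersection: (0, 18, 3) + 3·(1, -4, -2) = (3, 6, -3).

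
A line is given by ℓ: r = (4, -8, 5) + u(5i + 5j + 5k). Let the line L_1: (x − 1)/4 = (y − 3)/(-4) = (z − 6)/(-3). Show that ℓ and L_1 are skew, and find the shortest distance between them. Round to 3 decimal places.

6.181

L_1 has direction (4, -4, -3) through (1, 3, 6).
Common perpendicular direction n = (5, 5, 5) × (4, -4, -3) = (5, 35, -40).
With w = (1, 3, 6) − (4, -8, 5) = (-3, 11, 1), w · n = 330.
Since n ≠ 0 the lines are not parallel, and w · n = 330 ≠ 0 so they do not intersect; hence they are skew.
Distance = |w · n| / |n| = |330| / √2850 ≈ 6.181.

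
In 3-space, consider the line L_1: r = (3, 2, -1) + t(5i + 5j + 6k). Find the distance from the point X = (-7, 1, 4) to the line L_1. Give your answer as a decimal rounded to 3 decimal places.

Taking (3, 2, -1) on L_1 with direction v = (5, 5, 6): w = X − (3, 2, -1) = (-10, -1, 5), and w × v = (-31, 85, -45).
Distance = |w × v| / |v| = √10211 / √86 ≈ 10.896.

10.896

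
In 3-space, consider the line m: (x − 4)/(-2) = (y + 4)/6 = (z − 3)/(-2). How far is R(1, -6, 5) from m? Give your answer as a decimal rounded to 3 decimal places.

m has direction (-2, 6, -2) through (4, -4, 3).
Taking (4, -4, 3) on m with direction v = (-2, 6, -2): w = R − (4, -4, 3) = (-3, -2, 2), and w × v = (-8, -10, -22).
Distance = |w × v| / |v| = √648 / √44 ≈ 3.838.

3.838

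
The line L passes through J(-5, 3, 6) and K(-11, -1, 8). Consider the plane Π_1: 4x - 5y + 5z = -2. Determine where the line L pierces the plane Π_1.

(-8, 1, 7)

A direction vector for L is K − J = (-6, -4, 2).
Substitute r = (-5, 3, 6) + t(-6, -4, 2) into the plane: -5 + 6t = -2, so t = 1/2.
Intersection: (-5, 3, 6) + (1/2)·(-6, -4, 2) = (-8, 1, 7).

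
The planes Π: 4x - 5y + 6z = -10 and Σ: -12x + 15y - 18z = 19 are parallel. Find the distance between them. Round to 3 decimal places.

Rescale Σ by 1/(-3): 4x - 5y + 6z = -19/3. Then distance = |-10 − (-19/3)| / √77 ≈ 0.418.

0.418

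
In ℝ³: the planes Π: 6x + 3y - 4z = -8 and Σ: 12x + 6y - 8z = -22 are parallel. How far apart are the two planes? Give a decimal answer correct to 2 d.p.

Rescale Σ by 1/2: 6x + 3y - 4z = -11. Then distance = |-8 − (-11)| / √61 ≈ 0.38.

0.38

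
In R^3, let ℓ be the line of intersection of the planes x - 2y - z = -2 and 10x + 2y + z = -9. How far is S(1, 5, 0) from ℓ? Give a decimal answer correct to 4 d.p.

Direction of ℓ: (1, -2, -1) × (10, 2, 1) = (0, -11, 22).
A point on ℓ: solving the two plane equations with y = -1 gives (-1, -1, 3).
Taking (-1, -1, 3) on ℓ with direction v = (0, -11, 22): w = S − (-1, -1, 3) = (2, 6, -3), and w × v = (99, -44, -22).
Distance = |w × v| / |v| = √12221 / √605 ≈ 4.4944.

4.4944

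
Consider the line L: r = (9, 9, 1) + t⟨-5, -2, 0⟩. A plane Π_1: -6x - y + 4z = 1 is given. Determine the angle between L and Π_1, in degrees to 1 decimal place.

54.7

sin θ = |n·v| / (|n||v|) = |32| / (√53 · √29) = 0.81623.
θ ≈ 54.7°.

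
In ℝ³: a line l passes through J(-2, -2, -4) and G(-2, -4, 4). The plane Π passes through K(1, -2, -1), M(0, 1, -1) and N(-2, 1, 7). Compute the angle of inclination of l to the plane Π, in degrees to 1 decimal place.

8.6

A direction vector for l is G − J = (0, -2, 8).
KM = (-1, 3, 0), KN = (-3, 3, 8); a normal to Π is KM × KN = (24, 8, 6).
Using K: Π has equation 24x + 8y + 6z = 2.
sin θ = |n·v| / (|n||v|) = |32| / (√676 · √68) = 0.14925.
θ ≈ 8.6°.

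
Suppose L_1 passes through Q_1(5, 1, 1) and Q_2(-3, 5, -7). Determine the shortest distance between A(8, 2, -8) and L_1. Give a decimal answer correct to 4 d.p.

8.4984

A direction vector for L_1 is Q_2 − Q_1 = (-8, 4, -8).
Taking (5, 1, 1) on L_1 with direction v = (-8, 4, -8): w = A − (5, 1, 1) = (3, 1, -9), and w × v = (28, 96, 20).
Distance = |w × v| / |v| = √10400 / √144 ≈ 8.4984.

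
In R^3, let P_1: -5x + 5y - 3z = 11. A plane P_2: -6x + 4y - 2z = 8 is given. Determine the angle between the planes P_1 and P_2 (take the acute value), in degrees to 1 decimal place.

13.0

cos θ = |n₁·n₂| / (|n₁||n₂|) = |56| / (√59 · √56).
θ = arccos(0.97424) ≈ 13.0°.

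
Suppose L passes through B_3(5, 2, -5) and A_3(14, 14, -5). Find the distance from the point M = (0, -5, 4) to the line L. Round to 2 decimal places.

9.00

A direction vector for L is A_3 − B_3 = (9, 12, 0).
Taking (5, 2, -5) on L with direction v = (9, 12, 0): w = M − (5, 2, -5) = (-5, -7, 9), and w × v = (-108, 81, 3).
Distance = |w × v| / |v| = √18234 / √225 ≈ 9.00.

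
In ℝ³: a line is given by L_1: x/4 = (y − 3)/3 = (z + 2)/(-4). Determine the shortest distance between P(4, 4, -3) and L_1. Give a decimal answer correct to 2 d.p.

2.26

L_1 has direction (4, 3, -4) through (0, 3, -2).
Taking (0, 3, -2) on L_1 with direction v = (4, 3, -4): w = P − (0, 3, -2) = (4, 1, -1), and w × v = (-1, 12, 8).
Distance = |w × v| / |v| = √209 / √41 ≈ 2.26.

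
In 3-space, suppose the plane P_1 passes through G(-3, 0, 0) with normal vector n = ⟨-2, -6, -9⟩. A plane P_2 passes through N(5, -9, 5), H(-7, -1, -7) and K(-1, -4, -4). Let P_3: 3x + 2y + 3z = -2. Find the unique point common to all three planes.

(0, -7, 4)

P_1: n·r = n·G gives -2x - 6y - 9z = 6.
NH = (-12, 8, -12), NK = (-6, 5, -9); a normal to P_2 is NH × NK = (-12, -36, -12).
Using N: P_2 has equation -12x - 36y - 12z = 204.
Solving the 3×3 linear system -2x - 6y - 9z = 6, -12x - 36y - 12z = 204, 3x + 2y + 3z = -2 (e.g. by elimination or Cramer's rule, determinant = -588) gives (0, -7, 4).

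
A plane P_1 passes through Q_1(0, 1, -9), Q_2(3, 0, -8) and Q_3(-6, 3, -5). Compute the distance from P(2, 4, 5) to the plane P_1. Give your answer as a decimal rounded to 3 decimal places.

3.479

Q_1Q_2 = (3, -1, 1), Q_1Q_3 = (-6, 2, 4); a normal to P_1 is Q_1Q_2 × Q_1Q_3 = (-6, -18, 0).
Using Q_1: P_1 has equation -6x - 18y = -18.
n·P − d = (-6)·(2) + (-18)·(4) + (0)·(5) − (-18) = -66; |n| = √360.
Distance = |-66| / √360 = 66/√360 ≈ 3.479.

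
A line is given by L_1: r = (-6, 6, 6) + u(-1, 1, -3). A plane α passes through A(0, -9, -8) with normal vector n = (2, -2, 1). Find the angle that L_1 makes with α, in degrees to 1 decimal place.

44.7

α: n·r = n·A gives 2x - 2y + z = 10.
sin θ = |n·v| / (|n||v|) = |-7| / (√9 · √11) = 0.70353.
θ ≈ 44.7°.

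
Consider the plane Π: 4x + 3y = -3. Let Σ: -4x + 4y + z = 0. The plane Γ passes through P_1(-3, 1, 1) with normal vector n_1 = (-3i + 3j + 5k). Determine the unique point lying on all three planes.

Γ: n_1·r = n_1·P_1 gives -3x + 3y + 5z = 17.
Solving the 3×3 linear system 4x + 3y = -3, -4x + 4y + z = 0, -3x + 3y + 5z = 17 (e.g. by elimination or Cramer's rule, determinant = 119) gives (0, -1, 4).

(0, -1, 4)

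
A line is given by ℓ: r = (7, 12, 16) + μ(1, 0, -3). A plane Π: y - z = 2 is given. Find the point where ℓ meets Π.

(9, 12, 10)

Substitute r = (7, 12, 16) + t(1, 0, -3) into the plane: -4 + 3t = 2, so t = 2.
Intersection: (7, 12, 16) + 2·(1, 0, -3) = (9, 12, 10).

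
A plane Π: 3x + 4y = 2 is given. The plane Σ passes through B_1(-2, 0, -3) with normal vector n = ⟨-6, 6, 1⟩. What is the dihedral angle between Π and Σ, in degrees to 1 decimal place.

81.9

Σ: n·r = n·B_1 gives -6x + 6y + z = 9.
cos θ = |n₁·n₂| / (|n₁||n₂|) = |6| / (√25 · √73).
θ = arccos(0.14045) ≈ 81.9°.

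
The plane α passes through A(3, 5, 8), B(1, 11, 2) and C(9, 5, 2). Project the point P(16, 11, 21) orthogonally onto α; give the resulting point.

AB = (-2, 6, -6), AC = (6, 0, -6); a normal to α is AB × AC = (-36, -48, -36).
Using A: α has equation -36x - 48y - 36z = -636.
Foot = P − λn with λ = (n·P − d)/|n|² = (-1860 − (-636))/4896 = -1/4.
Foot = (16, 11, 21) − (-1/4)·(-36, -48, -36) = (7, -1, 12).

(7, -1, 12)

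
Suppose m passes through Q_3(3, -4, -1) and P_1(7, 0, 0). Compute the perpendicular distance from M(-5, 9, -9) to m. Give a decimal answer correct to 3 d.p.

17.107

A direction vector for m is P_1 − Q_3 = (4, 4, 1).
Taking (3, -4, -1) on m with direction v = (4, 4, 1): w = M − (3, -4, -1) = (-8, 13, -8), and w × v = (45, -24, -84).
Distance = |w × v| / |v| = √9657 / √33 ≈ 17.107.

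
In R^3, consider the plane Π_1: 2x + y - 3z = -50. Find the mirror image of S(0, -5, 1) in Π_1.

(-12, -11, 19)

λ = (n·S − d)/|n|² = (-8 − (-50))/14 = 3.
Reflection = S − 2λn = (0, -5, 1) − 6·(2, 1, -3) = (-12, -11, 19).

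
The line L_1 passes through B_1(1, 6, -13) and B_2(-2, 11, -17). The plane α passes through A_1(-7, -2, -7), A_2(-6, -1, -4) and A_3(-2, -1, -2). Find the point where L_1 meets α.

(7, -4, -5)

A direction vector for L_1 is B_2 − B_1 = (-3, 5, -4).
A_1A_2 = (1, 1, 3), A_1A_3 = (5, 1, 5); a normal to α is A_1A_2 × A_1A_3 = (2, 10, -4).
Using A_1: α has equation 2x + 10y - 4z = -6.
Substitute r = (1, 6, -13) + t(-3, 5, -4) into the plane: 114 + 60t = -6, so t = -2.
Intersection: (1, 6, -13) + (-2)·(-3, 5, -4) = (7, -4, -5).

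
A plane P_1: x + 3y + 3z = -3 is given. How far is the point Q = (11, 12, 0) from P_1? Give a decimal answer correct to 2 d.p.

11.47

n·Q − d = (1)·(11) + (3)·(12) + (3)·(0) − (-3) = 50; |n| = √19.
Distance = |50| / √19 = 50/√19 ≈ 11.47.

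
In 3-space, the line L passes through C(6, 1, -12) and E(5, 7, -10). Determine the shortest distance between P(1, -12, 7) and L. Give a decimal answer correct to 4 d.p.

22.9155

A direction vector for L is E − C = (-1, 6, 2).
Taking (6, 1, -12) on L with direction v = (-1, 6, 2): w = P − (6, 1, -12) = (-5, -13, 19), and w × v = (-140, -9, -43).
Distance = |w × v| / |v| = √21530 / √41 ≈ 22.9155.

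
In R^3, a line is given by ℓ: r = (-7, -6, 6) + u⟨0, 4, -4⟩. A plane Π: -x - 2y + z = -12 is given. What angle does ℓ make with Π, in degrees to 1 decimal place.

sin θ = |n·v| / (|n||v|) = |-12| / (√6 · √32) = 0.86603.
θ ≈ 60.0°.

60.0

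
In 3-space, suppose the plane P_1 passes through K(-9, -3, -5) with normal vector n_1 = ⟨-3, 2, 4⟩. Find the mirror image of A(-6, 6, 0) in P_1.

(0, 2, -8)

P_1: n_1·r = n_1·K gives -3x + 2y + 4z = 1.
λ = (n·A − d)/|n|² = (30 − 1)/29 = 1.
Reflection = A − 2λn = (-6, 6, 0) − 2·(-3, 2, 4) = (0, 2, -8).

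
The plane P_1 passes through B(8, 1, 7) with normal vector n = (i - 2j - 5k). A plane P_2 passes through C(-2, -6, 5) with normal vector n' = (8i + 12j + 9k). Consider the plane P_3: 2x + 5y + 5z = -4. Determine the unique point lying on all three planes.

P_1: n·r = n·B gives x - 2y - 5z = -29.
P_2: n'·r = n'·C gives 8x + 12y + 9z = -43.
Solving the 3×3 linear system x - 2y - 5z = -29, 8x + 12y + 9z = -43, 2x + 5y + 5z = -4 (e.g. by elimination or Cramer's rule, determinant = -21) gives (-2, -9, 9).

(-2, -9, 9)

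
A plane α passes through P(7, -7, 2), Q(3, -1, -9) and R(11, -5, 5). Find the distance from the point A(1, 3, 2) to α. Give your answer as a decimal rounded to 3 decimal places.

9.272

PQ = (-4, 6, -11), PR = (4, 2, 3); a normal to α is PQ × PR = (40, -32, -32).
Using P: α has equation 40x - 32y - 32z = 440.
n·A − d = (40)·(1) + (-32)·(3) + (-32)·(2) − 440 = -560; |n| = √3648.
Distance = |-560| / √3648 = 560/√3648 ≈ 9.272.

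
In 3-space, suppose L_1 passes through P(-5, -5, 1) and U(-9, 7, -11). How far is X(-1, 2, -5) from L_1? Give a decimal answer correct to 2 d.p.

A direction vector for L_1 is U − P = (-4, 12, -12).
Taking (-5, -5, 1) on L_1 with direction v = (-4, 12, -12): w = X − (-5, -5, 1) = (4, 7, -6), and w × v = (-12, 72, 76).
Distance = |w × v| / |v| = √11104 / √304 ≈ 6.04.

6.04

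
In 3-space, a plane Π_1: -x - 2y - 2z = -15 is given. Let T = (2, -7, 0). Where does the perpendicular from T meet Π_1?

(5, -1, 6)

Foot = T − λn with λ = (n·T − d)/|n|² = (12 − (-15))/9 = 3.
Foot = (2, -7, 0) − 3·(-1, -2, -2) = (5, -1, 6).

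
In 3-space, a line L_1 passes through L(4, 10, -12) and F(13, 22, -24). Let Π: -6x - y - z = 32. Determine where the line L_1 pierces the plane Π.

(-5, -2, 0)

A direction vector for L_1 is F − L = (9, 12, -12).
Substitute r = (4, 10, -12) + t(9, 12, -12) into the plane: -22 + (-54)t = 32, so t = -1.
Intersection: (4, 10, -12) + (-1)·(9, 12, -12) = (-5, -2, 0).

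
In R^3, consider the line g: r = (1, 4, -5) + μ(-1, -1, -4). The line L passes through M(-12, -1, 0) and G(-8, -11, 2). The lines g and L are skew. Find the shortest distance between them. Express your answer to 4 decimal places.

A direction vector for L is G − M = (4, -10, 2).
Common perpendicular direction n = (-1, -1, -4) × (4, -10, 2) = (-42, -14, 14).
With w = (-12, -1, 0) − (1, 4, -5) = (-13, -5, 5), w · n = 686.
Distance = |w · n| / |n| = |686| / √2156 ≈ 14.7741.

14.7741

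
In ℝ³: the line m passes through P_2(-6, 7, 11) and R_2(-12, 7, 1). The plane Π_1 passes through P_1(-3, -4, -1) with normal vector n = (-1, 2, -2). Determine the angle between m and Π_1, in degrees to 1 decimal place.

48.0

A direction vector for m is R_2 − P_2 = (-6, 0, -10).
Π_1: n·r = n·P_1 gives -x + 2y - 2z = -3.
sin θ = |n·v| / (|n||v|) = |26| / (√9 · √136) = 0.74316.
θ ≈ 48.0°.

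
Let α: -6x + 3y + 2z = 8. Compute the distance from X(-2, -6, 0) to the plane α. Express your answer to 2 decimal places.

2.00

n·X − d = (-6)·(-2) + (3)·(-6) + (2)·(0) − 8 = -14; |n| = √49.
Distance = |-14| / √49 = 14/√49 ≈ 2.00.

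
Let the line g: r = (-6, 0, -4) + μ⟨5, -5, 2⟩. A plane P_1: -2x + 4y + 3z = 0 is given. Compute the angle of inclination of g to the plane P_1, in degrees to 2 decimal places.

37.34

sin θ = |n·v| / (|n||v|) = |-24| / (√29 · √54) = 0.60648.
θ ≈ 37.34°.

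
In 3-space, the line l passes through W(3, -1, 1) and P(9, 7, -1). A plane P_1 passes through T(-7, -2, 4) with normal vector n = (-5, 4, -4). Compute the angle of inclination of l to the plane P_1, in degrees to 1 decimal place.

A direction vector for l is P − W = (6, 8, -2).
P_1: n·r = n·T gives -5x + 4y - 4z = 11.
sin θ = |n·v| / (|n||v|) = |10| / (√57 · √104) = 0.12988.
θ ≈ 7.5°.

7.5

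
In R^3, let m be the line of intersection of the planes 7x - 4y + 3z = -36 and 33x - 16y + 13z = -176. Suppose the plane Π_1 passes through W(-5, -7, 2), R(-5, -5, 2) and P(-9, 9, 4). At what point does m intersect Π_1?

(-7, -1, 3)

Direction of m: (7, -4, 3) × (33, -16, 13) = (-4, 8, 20).
A point on m: solving the two plane equations with x = -8 gives (-8, 1, 8).
WR = (0, 2, 0), WP = (-4, 16, 2); a normal to Π_1 is WR × WP = (4, 0, 8).
Using W: Π_1 has equation 4x + 8z = -4.
Substitute r = (-8, 1, 8) + t(-4, 8, 20) into the plane: 32 + 144t = -4, so t = -1/4.
Intersection: (-8, 1, 8) + (-1/4)·(-4, 8, 20) = (-7, -1, 3).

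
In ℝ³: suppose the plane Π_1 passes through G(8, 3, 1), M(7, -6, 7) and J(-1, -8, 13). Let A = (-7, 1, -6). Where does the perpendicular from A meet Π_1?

(-1, 7, 4)

GM = (-1, -9, 6), GJ = (-9, -11, 12); a normal to Π_1 is GM × GJ = (-42, -42, -70).
Using G: Π_1 has equation -42x - 42y - 70z = -532.
Foot = A − λn with λ = (n·A − d)/|n|² = (672 − (-532))/8428 = 1/7.
Foot = (-7, 1, -6) − (1/7)·(-42, -42, -70) = (-1, 7, 4).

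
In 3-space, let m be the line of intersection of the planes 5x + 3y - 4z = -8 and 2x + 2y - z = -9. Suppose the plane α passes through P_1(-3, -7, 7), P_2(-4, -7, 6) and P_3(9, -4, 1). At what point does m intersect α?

Direction of m: (5, 3, -4) × (2, 2, -1) = (5, -3, 4).
A point on m: solving the two plane equations with x = 4 gives (4, -8, 1).
P_1P_2 = (-1, 0, -1), P_1P_3 = (12, 3, -6); a normal to α is P_1P_2 × P_1P_3 = (3, -18, -3).
Using P_1: α has equation 3x - 18y - 3z = 96.
Substitute r = (4, -8, 1) + t(5, -3, 4) into the plane: 153 + 57t = 96, so t = -1.
Intersection: (4, -8, 1) + (-1)·(5, -3, 4) = (-1, -5, -3).

(-1, -5, -3)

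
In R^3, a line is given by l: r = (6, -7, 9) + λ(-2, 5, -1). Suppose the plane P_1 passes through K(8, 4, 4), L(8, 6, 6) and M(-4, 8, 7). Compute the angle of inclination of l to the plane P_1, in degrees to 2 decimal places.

KL = (0, 2, 2), KM = (-12, 4, 3); a normal to P_1 is KL × KM = (-2, -24, 24).
Using K: P_1 has equation -2x - 24y + 24z = -16.
sin θ = |n·v| / (|n||v|) = |-140| / (√1156 · √30) = 0.75178.
θ ≈ 48.74°.

48.74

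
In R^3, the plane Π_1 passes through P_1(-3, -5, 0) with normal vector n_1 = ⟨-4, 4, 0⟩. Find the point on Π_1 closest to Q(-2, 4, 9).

Π_1: n_1·r = n_1·P_1 gives -4x + 4y = -8.
Foot = Q − λn with λ = (n·Q − d)/|n|² = (24 − (-8))/32 = 1.
Foot = (-2, 4, 9) − 1·(-4, 4, 0) = (2, 0, 9).

(2, 0, 9)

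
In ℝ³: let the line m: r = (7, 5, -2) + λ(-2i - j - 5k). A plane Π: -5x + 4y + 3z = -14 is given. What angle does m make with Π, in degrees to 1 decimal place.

13.4

sin θ = |n·v| / (|n||v|) = |-9| / (√50 · √30) = 0.23238.
θ ≈ 13.4°.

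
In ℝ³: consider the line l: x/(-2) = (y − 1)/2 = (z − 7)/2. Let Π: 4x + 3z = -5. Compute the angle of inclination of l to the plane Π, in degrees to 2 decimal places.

6.63

l has direction (-2, 2, 2) through (0, 1, 7).
sin θ = |n·v| / (|n||v|) = |-2| / (√25 · √12) = 0.11547.
θ ≈ 6.63°.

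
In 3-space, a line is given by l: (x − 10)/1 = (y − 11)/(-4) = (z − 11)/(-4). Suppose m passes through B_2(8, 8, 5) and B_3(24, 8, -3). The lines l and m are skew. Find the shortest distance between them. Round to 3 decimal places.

3.082

l has direction (1, -4, -4) through (10, 11, 11).
A direction vector for m is B_3 − B_2 = (16, 0, -8).
Common perpendicular direction n = (1, -4, -4) × (16, 0, -8) = (32, -56, 64).
With w = (8, 8, 5) − (10, 11, 11) = (-2, -3, -6), w · n = -280.
Distance = |w · n| / |n| = |-280| / √8256 ≈ 3.082.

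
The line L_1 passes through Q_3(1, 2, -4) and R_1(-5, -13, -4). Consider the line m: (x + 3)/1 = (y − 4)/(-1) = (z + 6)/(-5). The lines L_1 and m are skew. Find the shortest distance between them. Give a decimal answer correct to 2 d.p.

A direction vector for L_1 is R_1 − Q_3 = (-6, -15, 0).
m has direction (1, -1, -5) through (-3, 4, -6).
Common perpendicular direction n = (-6, -15, 0) × (1, -1, -5) = (75, -30, 21).
With w = (-3, 4, -6) − (1, 2, -4) = (-4, 2, -2), w · n = -402.
Distance = |w · n| / |n| = |-402| / √6966 ≈ 4.82.

4.82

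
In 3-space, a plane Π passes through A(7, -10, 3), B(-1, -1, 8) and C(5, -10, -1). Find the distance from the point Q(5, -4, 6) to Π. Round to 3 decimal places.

AB = (-8, 9, 5), AC = (-2, 0, -4); a normal to Π is AB × AC = (-36, -42, 18).
Using A: Π has equation -36x - 42y + 18z = 222.
n·Q − d = (-36)·(5) + (-42)·(-4) + (18)·(6) − 222 = -126; |n| = √3384.
Distance = |-126| / √3384 = 126/√3384 ≈ 2.166.

2.166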